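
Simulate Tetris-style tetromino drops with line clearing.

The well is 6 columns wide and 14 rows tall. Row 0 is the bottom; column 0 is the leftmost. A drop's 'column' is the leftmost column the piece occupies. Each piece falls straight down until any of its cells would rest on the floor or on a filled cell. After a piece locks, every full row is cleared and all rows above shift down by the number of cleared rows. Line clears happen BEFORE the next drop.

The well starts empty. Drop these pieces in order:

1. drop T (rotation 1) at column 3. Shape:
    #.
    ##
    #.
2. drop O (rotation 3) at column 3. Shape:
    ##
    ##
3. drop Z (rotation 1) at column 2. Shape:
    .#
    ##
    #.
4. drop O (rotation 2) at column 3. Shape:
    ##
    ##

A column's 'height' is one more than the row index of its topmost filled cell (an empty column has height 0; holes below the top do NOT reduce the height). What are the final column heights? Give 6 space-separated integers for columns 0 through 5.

Answer: 0 0 6 9 9 0

Derivation:
Drop 1: T rot1 at col 3 lands with bottom-row=0; cleared 0 line(s) (total 0); column heights now [0 0 0 3 2 0], max=3
Drop 2: O rot3 at col 3 lands with bottom-row=3; cleared 0 line(s) (total 0); column heights now [0 0 0 5 5 0], max=5
Drop 3: Z rot1 at col 2 lands with bottom-row=4; cleared 0 line(s) (total 0); column heights now [0 0 6 7 5 0], max=7
Drop 4: O rot2 at col 3 lands with bottom-row=7; cleared 0 line(s) (total 0); column heights now [0 0 6 9 9 0], max=9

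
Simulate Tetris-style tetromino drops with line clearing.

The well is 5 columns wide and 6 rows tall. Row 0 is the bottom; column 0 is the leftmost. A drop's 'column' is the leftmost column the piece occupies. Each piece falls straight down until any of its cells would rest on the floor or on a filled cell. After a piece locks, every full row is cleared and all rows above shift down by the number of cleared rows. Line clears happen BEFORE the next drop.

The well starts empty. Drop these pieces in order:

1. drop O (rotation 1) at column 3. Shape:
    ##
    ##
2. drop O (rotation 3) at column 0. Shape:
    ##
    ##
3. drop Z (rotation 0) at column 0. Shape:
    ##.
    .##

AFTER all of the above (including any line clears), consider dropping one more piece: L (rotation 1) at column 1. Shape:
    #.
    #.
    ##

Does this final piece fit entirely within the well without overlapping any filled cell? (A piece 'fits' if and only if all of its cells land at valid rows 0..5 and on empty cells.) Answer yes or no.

Drop 1: O rot1 at col 3 lands with bottom-row=0; cleared 0 line(s) (total 0); column heights now [0 0 0 2 2], max=2
Drop 2: O rot3 at col 0 lands with bottom-row=0; cleared 0 line(s) (total 0); column heights now [2 2 0 2 2], max=2
Drop 3: Z rot0 at col 0 lands with bottom-row=2; cleared 0 line(s) (total 0); column heights now [4 4 3 2 2], max=4
Test piece L rot1 at col 1 (width 2): heights before test = [4 4 3 2 2]; fits = False

Answer: no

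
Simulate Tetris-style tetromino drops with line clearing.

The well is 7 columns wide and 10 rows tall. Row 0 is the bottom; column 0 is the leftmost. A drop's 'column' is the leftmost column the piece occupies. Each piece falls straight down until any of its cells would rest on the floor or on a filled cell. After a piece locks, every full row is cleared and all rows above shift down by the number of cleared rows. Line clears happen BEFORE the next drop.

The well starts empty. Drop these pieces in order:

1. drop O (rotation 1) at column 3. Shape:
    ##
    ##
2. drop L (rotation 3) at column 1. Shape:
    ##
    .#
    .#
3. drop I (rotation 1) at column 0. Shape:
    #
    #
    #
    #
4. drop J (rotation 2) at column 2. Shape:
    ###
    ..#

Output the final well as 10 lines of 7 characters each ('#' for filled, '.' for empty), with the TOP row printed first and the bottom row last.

Drop 1: O rot1 at col 3 lands with bottom-row=0; cleared 0 line(s) (total 0); column heights now [0 0 0 2 2 0 0], max=2
Drop 2: L rot3 at col 1 lands with bottom-row=0; cleared 0 line(s) (total 0); column heights now [0 3 3 2 2 0 0], max=3
Drop 3: I rot1 at col 0 lands with bottom-row=0; cleared 0 line(s) (total 0); column heights now [4 3 3 2 2 0 0], max=4
Drop 4: J rot2 at col 2 lands with bottom-row=2; cleared 0 line(s) (total 0); column heights now [4 3 4 4 4 0 0], max=4

Answer: .......
.......
.......
.......
.......
.......
#.###..
###.#..
#.###..
#.###..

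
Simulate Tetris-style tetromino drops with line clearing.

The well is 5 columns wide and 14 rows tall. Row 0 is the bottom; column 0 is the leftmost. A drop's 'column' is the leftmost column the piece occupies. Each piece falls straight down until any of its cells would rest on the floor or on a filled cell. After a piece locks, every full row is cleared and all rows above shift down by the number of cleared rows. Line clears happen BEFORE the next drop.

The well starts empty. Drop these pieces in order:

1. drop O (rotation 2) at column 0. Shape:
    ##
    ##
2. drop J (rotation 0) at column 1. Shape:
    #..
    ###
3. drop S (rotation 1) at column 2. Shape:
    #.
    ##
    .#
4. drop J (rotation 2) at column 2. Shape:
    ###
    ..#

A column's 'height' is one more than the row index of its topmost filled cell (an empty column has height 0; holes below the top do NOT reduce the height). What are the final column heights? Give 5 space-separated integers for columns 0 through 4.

Answer: 2 4 7 7 7

Derivation:
Drop 1: O rot2 at col 0 lands with bottom-row=0; cleared 0 line(s) (total 0); column heights now [2 2 0 0 0], max=2
Drop 2: J rot0 at col 1 lands with bottom-row=2; cleared 0 line(s) (total 0); column heights now [2 4 3 3 0], max=4
Drop 3: S rot1 at col 2 lands with bottom-row=3; cleared 0 line(s) (total 0); column heights now [2 4 6 5 0], max=6
Drop 4: J rot2 at col 2 lands with bottom-row=5; cleared 0 line(s) (total 0); column heights now [2 4 7 7 7], max=7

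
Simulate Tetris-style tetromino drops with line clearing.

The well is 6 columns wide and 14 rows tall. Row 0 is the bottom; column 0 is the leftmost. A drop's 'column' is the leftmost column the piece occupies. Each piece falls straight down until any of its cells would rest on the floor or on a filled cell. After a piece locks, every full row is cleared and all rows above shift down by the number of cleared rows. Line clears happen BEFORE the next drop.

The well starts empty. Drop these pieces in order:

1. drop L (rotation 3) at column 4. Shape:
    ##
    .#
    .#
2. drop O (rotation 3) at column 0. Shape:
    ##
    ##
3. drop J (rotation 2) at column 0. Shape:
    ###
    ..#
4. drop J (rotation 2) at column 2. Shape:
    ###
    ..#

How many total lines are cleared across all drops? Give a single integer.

Drop 1: L rot3 at col 4 lands with bottom-row=0; cleared 0 line(s) (total 0); column heights now [0 0 0 0 3 3], max=3
Drop 2: O rot3 at col 0 lands with bottom-row=0; cleared 0 line(s) (total 0); column heights now [2 2 0 0 3 3], max=3
Drop 3: J rot2 at col 0 lands with bottom-row=1; cleared 0 line(s) (total 0); column heights now [3 3 3 0 3 3], max=3
Drop 4: J rot2 at col 2 lands with bottom-row=3; cleared 0 line(s) (total 0); column heights now [3 3 5 5 5 3], max=5

Answer: 0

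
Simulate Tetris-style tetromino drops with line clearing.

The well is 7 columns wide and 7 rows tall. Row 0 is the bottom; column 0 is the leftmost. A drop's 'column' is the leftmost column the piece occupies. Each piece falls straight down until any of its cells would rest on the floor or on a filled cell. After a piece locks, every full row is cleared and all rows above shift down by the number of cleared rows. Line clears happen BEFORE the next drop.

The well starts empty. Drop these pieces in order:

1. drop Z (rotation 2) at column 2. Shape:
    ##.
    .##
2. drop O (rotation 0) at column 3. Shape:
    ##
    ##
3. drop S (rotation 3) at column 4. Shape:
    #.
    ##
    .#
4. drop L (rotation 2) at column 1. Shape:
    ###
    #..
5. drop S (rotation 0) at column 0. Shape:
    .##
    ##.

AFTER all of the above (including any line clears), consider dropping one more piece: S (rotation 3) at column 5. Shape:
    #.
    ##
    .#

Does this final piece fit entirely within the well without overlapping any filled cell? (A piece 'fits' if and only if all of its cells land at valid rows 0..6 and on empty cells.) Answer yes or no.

Answer: yes

Derivation:
Drop 1: Z rot2 at col 2 lands with bottom-row=0; cleared 0 line(s) (total 0); column heights now [0 0 2 2 1 0 0], max=2
Drop 2: O rot0 at col 3 lands with bottom-row=2; cleared 0 line(s) (total 0); column heights now [0 0 2 4 4 0 0], max=4
Drop 3: S rot3 at col 4 lands with bottom-row=3; cleared 0 line(s) (total 0); column heights now [0 0 2 4 6 5 0], max=6
Drop 4: L rot2 at col 1 lands with bottom-row=3; cleared 0 line(s) (total 0); column heights now [0 5 5 5 6 5 0], max=6
Drop 5: S rot0 at col 0 lands with bottom-row=5; cleared 0 line(s) (total 0); column heights now [6 7 7 5 6 5 0], max=7
Test piece S rot3 at col 5 (width 2): heights before test = [6 7 7 5 6 5 0]; fits = True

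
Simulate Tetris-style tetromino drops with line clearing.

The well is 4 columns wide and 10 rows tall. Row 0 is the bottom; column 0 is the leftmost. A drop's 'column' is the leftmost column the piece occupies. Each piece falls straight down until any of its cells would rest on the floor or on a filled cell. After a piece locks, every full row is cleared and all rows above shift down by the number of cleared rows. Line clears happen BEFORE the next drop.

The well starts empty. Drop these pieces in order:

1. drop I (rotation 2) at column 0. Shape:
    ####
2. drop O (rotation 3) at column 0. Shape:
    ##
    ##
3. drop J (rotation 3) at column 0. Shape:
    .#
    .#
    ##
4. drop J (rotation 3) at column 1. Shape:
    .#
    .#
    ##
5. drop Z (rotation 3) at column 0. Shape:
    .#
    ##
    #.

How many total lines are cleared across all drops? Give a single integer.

Answer: 1

Derivation:
Drop 1: I rot2 at col 0 lands with bottom-row=0; cleared 1 line(s) (total 1); column heights now [0 0 0 0], max=0
Drop 2: O rot3 at col 0 lands with bottom-row=0; cleared 0 line(s) (total 1); column heights now [2 2 0 0], max=2
Drop 3: J rot3 at col 0 lands with bottom-row=2; cleared 0 line(s) (total 1); column heights now [3 5 0 0], max=5
Drop 4: J rot3 at col 1 lands with bottom-row=5; cleared 0 line(s) (total 1); column heights now [3 6 8 0], max=8
Drop 5: Z rot3 at col 0 lands with bottom-row=5; cleared 0 line(s) (total 1); column heights now [7 8 8 0], max=8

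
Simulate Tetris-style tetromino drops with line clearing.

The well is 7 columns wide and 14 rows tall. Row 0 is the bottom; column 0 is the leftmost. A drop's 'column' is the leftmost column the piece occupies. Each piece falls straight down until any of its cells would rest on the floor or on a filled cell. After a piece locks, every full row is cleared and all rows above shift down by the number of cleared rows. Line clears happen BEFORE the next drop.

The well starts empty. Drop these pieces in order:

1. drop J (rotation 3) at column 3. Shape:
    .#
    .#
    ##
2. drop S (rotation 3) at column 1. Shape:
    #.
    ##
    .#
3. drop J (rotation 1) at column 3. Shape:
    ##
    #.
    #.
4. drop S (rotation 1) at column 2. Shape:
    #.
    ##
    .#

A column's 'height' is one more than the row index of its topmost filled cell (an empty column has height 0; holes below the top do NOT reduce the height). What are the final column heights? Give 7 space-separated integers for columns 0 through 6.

Answer: 0 3 7 6 4 0 0

Derivation:
Drop 1: J rot3 at col 3 lands with bottom-row=0; cleared 0 line(s) (total 0); column heights now [0 0 0 1 3 0 0], max=3
Drop 2: S rot3 at col 1 lands with bottom-row=0; cleared 0 line(s) (total 0); column heights now [0 3 2 1 3 0 0], max=3
Drop 3: J rot1 at col 3 lands with bottom-row=1; cleared 0 line(s) (total 0); column heights now [0 3 2 4 4 0 0], max=4
Drop 4: S rot1 at col 2 lands with bottom-row=4; cleared 0 line(s) (total 0); column heights now [0 3 7 6 4 0 0], max=7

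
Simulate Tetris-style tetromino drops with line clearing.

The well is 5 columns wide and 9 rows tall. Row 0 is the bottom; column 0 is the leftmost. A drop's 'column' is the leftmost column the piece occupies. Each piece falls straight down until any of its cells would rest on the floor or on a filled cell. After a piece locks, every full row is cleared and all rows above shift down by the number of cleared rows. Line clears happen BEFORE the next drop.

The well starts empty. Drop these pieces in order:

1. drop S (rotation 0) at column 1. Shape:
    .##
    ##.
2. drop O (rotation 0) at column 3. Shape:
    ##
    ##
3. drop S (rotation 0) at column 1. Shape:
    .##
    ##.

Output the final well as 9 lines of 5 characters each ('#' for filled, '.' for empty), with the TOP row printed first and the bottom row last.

Drop 1: S rot0 at col 1 lands with bottom-row=0; cleared 0 line(s) (total 0); column heights now [0 1 2 2 0], max=2
Drop 2: O rot0 at col 3 lands with bottom-row=2; cleared 0 line(s) (total 0); column heights now [0 1 2 4 4], max=4
Drop 3: S rot0 at col 1 lands with bottom-row=3; cleared 0 line(s) (total 0); column heights now [0 4 5 5 4], max=5

Answer: .....
.....
.....
.....
..##.
.####
...##
..##.
.##..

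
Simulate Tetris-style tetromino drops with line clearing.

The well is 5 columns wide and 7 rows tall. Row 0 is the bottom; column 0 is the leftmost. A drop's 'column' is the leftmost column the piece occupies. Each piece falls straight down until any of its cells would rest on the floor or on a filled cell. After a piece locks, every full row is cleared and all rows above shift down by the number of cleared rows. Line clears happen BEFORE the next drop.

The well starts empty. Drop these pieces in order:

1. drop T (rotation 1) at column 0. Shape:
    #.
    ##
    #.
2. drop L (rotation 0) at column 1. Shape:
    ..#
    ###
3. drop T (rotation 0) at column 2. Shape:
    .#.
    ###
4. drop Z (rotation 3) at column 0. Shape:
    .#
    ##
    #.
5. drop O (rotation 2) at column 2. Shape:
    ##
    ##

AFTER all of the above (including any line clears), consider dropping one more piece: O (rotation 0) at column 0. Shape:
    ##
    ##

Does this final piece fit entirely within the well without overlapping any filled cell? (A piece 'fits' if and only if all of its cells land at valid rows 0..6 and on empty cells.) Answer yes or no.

Answer: yes

Derivation:
Drop 1: T rot1 at col 0 lands with bottom-row=0; cleared 0 line(s) (total 0); column heights now [3 2 0 0 0], max=3
Drop 2: L rot0 at col 1 lands with bottom-row=2; cleared 0 line(s) (total 0); column heights now [3 3 3 4 0], max=4
Drop 3: T rot0 at col 2 lands with bottom-row=4; cleared 0 line(s) (total 0); column heights now [3 3 5 6 5], max=6
Drop 4: Z rot3 at col 0 lands with bottom-row=3; cleared 1 line(s) (total 1); column heights now [4 5 3 5 0], max=5
Drop 5: O rot2 at col 2 lands with bottom-row=5; cleared 0 line(s) (total 1); column heights now [4 5 7 7 0], max=7
Test piece O rot0 at col 0 (width 2): heights before test = [4 5 7 7 0]; fits = True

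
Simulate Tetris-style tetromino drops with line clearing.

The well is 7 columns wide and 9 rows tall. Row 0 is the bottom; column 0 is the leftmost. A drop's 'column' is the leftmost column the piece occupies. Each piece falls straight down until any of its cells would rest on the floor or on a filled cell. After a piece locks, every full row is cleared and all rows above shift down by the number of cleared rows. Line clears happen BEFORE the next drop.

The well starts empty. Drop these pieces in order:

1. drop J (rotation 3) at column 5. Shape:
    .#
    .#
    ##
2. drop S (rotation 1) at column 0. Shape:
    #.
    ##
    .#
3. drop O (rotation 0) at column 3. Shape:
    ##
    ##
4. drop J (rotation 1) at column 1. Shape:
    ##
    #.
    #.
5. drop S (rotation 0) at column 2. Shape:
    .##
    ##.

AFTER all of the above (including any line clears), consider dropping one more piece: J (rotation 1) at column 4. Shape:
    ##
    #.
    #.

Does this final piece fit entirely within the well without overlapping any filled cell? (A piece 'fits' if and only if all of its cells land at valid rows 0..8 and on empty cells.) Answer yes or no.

Drop 1: J rot3 at col 5 lands with bottom-row=0; cleared 0 line(s) (total 0); column heights now [0 0 0 0 0 1 3], max=3
Drop 2: S rot1 at col 0 lands with bottom-row=0; cleared 0 line(s) (total 0); column heights now [3 2 0 0 0 1 3], max=3
Drop 3: O rot0 at col 3 lands with bottom-row=0; cleared 0 line(s) (total 0); column heights now [3 2 0 2 2 1 3], max=3
Drop 4: J rot1 at col 1 lands with bottom-row=2; cleared 0 line(s) (total 0); column heights now [3 5 5 2 2 1 3], max=5
Drop 5: S rot0 at col 2 lands with bottom-row=5; cleared 0 line(s) (total 0); column heights now [3 5 6 7 7 1 3], max=7
Test piece J rot1 at col 4 (width 2): heights before test = [3 5 6 7 7 1 3]; fits = False

Answer: no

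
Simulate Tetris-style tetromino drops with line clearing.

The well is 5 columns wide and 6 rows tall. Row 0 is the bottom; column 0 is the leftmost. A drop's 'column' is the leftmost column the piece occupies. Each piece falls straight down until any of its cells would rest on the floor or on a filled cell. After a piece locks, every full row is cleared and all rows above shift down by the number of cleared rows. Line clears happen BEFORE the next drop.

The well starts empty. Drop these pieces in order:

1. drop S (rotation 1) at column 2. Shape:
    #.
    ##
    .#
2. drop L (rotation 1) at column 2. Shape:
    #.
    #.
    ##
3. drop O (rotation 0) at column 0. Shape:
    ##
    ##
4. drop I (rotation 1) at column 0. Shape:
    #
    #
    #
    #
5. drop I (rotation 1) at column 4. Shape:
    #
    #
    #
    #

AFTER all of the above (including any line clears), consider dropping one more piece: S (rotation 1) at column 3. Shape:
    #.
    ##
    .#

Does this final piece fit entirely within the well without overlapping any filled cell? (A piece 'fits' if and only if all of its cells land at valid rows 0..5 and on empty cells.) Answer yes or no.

Answer: yes

Derivation:
Drop 1: S rot1 at col 2 lands with bottom-row=0; cleared 0 line(s) (total 0); column heights now [0 0 3 2 0], max=3
Drop 2: L rot1 at col 2 lands with bottom-row=3; cleared 0 line(s) (total 0); column heights now [0 0 6 4 0], max=6
Drop 3: O rot0 at col 0 lands with bottom-row=0; cleared 0 line(s) (total 0); column heights now [2 2 6 4 0], max=6
Drop 4: I rot1 at col 0 lands with bottom-row=2; cleared 0 line(s) (total 0); column heights now [6 2 6 4 0], max=6
Drop 5: I rot1 at col 4 lands with bottom-row=0; cleared 1 line(s) (total 1); column heights now [5 1 5 3 3], max=5
Test piece S rot1 at col 3 (width 2): heights before test = [5 1 5 3 3]; fits = True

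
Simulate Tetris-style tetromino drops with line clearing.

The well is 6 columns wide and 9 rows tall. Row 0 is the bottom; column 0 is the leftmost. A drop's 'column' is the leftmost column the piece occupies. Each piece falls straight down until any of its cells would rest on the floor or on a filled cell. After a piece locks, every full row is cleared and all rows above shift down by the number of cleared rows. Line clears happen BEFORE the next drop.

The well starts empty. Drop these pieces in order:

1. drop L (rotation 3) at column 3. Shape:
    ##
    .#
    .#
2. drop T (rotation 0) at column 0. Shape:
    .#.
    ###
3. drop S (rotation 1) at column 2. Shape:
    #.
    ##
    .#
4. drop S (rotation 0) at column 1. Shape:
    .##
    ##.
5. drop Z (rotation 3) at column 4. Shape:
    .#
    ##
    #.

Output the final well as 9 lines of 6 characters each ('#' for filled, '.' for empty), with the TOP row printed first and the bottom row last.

Answer: ......
..##..
.##...
..#..#
..####
...##.
...##.
.#..#.
###.#.

Derivation:
Drop 1: L rot3 at col 3 lands with bottom-row=0; cleared 0 line(s) (total 0); column heights now [0 0 0 3 3 0], max=3
Drop 2: T rot0 at col 0 lands with bottom-row=0; cleared 0 line(s) (total 0); column heights now [1 2 1 3 3 0], max=3
Drop 3: S rot1 at col 2 lands with bottom-row=3; cleared 0 line(s) (total 0); column heights now [1 2 6 5 3 0], max=6
Drop 4: S rot0 at col 1 lands with bottom-row=6; cleared 0 line(s) (total 0); column heights now [1 7 8 8 3 0], max=8
Drop 5: Z rot3 at col 4 lands with bottom-row=3; cleared 0 line(s) (total 0); column heights now [1 7 8 8 5 6], max=8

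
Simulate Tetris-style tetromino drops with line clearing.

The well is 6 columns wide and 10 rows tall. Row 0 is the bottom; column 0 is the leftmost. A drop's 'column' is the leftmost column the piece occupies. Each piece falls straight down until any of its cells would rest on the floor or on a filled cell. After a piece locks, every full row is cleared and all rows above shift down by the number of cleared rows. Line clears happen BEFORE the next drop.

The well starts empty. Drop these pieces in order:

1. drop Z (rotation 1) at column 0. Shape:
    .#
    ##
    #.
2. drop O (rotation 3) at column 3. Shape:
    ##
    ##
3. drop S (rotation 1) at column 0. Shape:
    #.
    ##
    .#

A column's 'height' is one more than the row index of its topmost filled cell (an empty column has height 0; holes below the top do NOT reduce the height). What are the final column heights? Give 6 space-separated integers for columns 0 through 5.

Drop 1: Z rot1 at col 0 lands with bottom-row=0; cleared 0 line(s) (total 0); column heights now [2 3 0 0 0 0], max=3
Drop 2: O rot3 at col 3 lands with bottom-row=0; cleared 0 line(s) (total 0); column heights now [2 3 0 2 2 0], max=3
Drop 3: S rot1 at col 0 lands with bottom-row=3; cleared 0 line(s) (total 0); column heights now [6 5 0 2 2 0], max=6

Answer: 6 5 0 2 2 0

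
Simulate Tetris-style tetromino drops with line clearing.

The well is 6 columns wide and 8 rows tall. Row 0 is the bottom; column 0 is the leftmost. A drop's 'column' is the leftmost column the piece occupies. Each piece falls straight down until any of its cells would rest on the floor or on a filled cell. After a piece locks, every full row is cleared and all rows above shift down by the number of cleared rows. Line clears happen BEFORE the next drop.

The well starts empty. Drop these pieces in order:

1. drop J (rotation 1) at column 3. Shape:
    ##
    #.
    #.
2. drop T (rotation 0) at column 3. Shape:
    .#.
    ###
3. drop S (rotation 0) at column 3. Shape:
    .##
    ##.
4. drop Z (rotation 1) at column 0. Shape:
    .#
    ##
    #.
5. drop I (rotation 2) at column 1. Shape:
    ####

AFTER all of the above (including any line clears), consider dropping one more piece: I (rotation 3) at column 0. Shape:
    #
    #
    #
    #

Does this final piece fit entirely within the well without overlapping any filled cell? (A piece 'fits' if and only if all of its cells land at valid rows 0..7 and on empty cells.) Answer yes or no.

Drop 1: J rot1 at col 3 lands with bottom-row=0; cleared 0 line(s) (total 0); column heights now [0 0 0 3 3 0], max=3
Drop 2: T rot0 at col 3 lands with bottom-row=3; cleared 0 line(s) (total 0); column heights now [0 0 0 4 5 4], max=5
Drop 3: S rot0 at col 3 lands with bottom-row=5; cleared 0 line(s) (total 0); column heights now [0 0 0 6 7 7], max=7
Drop 4: Z rot1 at col 0 lands with bottom-row=0; cleared 0 line(s) (total 0); column heights now [2 3 0 6 7 7], max=7
Drop 5: I rot2 at col 1 lands with bottom-row=7; cleared 0 line(s) (total 0); column heights now [2 8 8 8 8 7], max=8
Test piece I rot3 at col 0 (width 1): heights before test = [2 8 8 8 8 7]; fits = True

Answer: yes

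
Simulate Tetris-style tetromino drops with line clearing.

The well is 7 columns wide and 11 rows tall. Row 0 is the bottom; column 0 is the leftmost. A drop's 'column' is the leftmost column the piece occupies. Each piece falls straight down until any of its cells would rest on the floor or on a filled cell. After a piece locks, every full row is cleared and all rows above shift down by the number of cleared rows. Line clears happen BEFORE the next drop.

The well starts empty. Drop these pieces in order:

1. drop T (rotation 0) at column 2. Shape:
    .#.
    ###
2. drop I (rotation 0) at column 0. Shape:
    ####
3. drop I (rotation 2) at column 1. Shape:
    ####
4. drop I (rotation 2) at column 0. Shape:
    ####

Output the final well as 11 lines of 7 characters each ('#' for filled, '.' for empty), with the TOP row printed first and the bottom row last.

Answer: .......
.......
.......
.......
.......
.......
####...
.####..
####...
...#...
..###..

Derivation:
Drop 1: T rot0 at col 2 lands with bottom-row=0; cleared 0 line(s) (total 0); column heights now [0 0 1 2 1 0 0], max=2
Drop 2: I rot0 at col 0 lands with bottom-row=2; cleared 0 line(s) (total 0); column heights now [3 3 3 3 1 0 0], max=3
Drop 3: I rot2 at col 1 lands with bottom-row=3; cleared 0 line(s) (total 0); column heights now [3 4 4 4 4 0 0], max=4
Drop 4: I rot2 at col 0 lands with bottom-row=4; cleared 0 line(s) (total 0); column heights now [5 5 5 5 4 0 0], max=5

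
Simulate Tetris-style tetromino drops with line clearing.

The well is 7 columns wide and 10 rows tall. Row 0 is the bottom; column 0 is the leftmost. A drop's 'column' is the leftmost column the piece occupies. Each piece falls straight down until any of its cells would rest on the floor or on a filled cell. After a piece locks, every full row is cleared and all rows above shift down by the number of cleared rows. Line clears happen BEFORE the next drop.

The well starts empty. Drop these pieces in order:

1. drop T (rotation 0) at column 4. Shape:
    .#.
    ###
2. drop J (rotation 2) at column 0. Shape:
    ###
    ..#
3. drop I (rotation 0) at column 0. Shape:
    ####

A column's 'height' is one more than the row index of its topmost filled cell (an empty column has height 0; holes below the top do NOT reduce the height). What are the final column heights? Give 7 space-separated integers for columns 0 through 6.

Drop 1: T rot0 at col 4 lands with bottom-row=0; cleared 0 line(s) (total 0); column heights now [0 0 0 0 1 2 1], max=2
Drop 2: J rot2 at col 0 lands with bottom-row=0; cleared 0 line(s) (total 0); column heights now [2 2 2 0 1 2 1], max=2
Drop 3: I rot0 at col 0 lands with bottom-row=2; cleared 0 line(s) (total 0); column heights now [3 3 3 3 1 2 1], max=3

Answer: 3 3 3 3 1 2 1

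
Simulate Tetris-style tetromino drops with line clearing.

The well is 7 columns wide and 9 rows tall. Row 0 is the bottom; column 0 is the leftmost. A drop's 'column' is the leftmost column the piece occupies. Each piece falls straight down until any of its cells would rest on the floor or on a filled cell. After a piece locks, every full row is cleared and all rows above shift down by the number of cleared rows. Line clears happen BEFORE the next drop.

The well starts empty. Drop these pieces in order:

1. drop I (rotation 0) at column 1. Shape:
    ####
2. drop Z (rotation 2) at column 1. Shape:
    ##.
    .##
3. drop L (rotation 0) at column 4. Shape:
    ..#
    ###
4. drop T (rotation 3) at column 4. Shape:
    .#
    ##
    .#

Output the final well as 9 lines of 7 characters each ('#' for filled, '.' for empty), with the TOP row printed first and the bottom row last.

Answer: .......
.......
.......
.......
.....#.
....##.
.##..##
..#####
.####..

Derivation:
Drop 1: I rot0 at col 1 lands with bottom-row=0; cleared 0 line(s) (total 0); column heights now [0 1 1 1 1 0 0], max=1
Drop 2: Z rot2 at col 1 lands with bottom-row=1; cleared 0 line(s) (total 0); column heights now [0 3 3 2 1 0 0], max=3
Drop 3: L rot0 at col 4 lands with bottom-row=1; cleared 0 line(s) (total 0); column heights now [0 3 3 2 2 2 3], max=3
Drop 4: T rot3 at col 4 lands with bottom-row=2; cleared 0 line(s) (total 0); column heights now [0 3 3 2 4 5 3], max=5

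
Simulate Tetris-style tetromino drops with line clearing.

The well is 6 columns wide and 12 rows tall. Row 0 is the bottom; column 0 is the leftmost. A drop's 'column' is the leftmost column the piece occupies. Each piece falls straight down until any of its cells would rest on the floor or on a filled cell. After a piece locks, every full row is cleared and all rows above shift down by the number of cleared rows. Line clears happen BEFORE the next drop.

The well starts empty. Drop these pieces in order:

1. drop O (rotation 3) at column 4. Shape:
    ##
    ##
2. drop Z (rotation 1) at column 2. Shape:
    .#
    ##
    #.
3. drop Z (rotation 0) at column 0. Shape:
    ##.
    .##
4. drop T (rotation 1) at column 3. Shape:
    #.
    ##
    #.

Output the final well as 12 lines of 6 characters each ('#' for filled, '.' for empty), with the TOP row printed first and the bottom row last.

Drop 1: O rot3 at col 4 lands with bottom-row=0; cleared 0 line(s) (total 0); column heights now [0 0 0 0 2 2], max=2
Drop 2: Z rot1 at col 2 lands with bottom-row=0; cleared 0 line(s) (total 0); column heights now [0 0 2 3 2 2], max=3
Drop 3: Z rot0 at col 0 lands with bottom-row=2; cleared 0 line(s) (total 0); column heights now [4 4 3 3 2 2], max=4
Drop 4: T rot1 at col 3 lands with bottom-row=3; cleared 0 line(s) (total 0); column heights now [4 4 3 6 5 2], max=6

Answer: ......
......
......
......
......
......
...#..
...##.
##.#..
.###..
..####
..#.##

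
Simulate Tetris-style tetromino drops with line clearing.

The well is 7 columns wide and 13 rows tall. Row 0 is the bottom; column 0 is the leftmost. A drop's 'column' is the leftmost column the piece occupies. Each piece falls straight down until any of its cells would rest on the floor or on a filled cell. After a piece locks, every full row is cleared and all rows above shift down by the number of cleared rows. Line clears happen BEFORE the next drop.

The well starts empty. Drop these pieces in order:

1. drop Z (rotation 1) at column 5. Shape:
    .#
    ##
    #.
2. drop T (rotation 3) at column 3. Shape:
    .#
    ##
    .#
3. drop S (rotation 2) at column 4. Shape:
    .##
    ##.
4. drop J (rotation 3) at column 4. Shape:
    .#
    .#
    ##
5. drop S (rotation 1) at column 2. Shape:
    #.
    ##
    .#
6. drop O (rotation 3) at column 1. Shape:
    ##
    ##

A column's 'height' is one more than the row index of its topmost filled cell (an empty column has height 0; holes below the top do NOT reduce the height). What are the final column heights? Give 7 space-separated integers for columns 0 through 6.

Answer: 0 7 7 4 6 8 5

Derivation:
Drop 1: Z rot1 at col 5 lands with bottom-row=0; cleared 0 line(s) (total 0); column heights now [0 0 0 0 0 2 3], max=3
Drop 2: T rot3 at col 3 lands with bottom-row=0; cleared 0 line(s) (total 0); column heights now [0 0 0 2 3 2 3], max=3
Drop 3: S rot2 at col 4 lands with bottom-row=3; cleared 0 line(s) (total 0); column heights now [0 0 0 2 4 5 5], max=5
Drop 4: J rot3 at col 4 lands with bottom-row=5; cleared 0 line(s) (total 0); column heights now [0 0 0 2 6 8 5], max=8
Drop 5: S rot1 at col 2 lands with bottom-row=2; cleared 0 line(s) (total 0); column heights now [0 0 5 4 6 8 5], max=8
Drop 6: O rot3 at col 1 lands with bottom-row=5; cleared 0 line(s) (total 0); column heights now [0 7 7 4 6 8 5], max=8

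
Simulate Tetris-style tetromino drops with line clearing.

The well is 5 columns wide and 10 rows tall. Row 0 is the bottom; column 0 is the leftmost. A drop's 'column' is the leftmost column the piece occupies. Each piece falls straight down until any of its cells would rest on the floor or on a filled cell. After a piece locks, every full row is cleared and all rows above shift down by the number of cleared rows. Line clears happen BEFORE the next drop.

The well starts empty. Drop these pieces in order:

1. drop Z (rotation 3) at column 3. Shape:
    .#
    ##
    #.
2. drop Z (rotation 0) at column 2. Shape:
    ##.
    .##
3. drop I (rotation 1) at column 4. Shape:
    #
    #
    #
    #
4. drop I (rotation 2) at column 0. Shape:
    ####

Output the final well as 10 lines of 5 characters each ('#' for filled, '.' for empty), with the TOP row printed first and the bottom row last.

Answer: .....
.....
.....
....#
....#
..###
...##
....#
...##
...#.

Derivation:
Drop 1: Z rot3 at col 3 lands with bottom-row=0; cleared 0 line(s) (total 0); column heights now [0 0 0 2 3], max=3
Drop 2: Z rot0 at col 2 lands with bottom-row=3; cleared 0 line(s) (total 0); column heights now [0 0 5 5 4], max=5
Drop 3: I rot1 at col 4 lands with bottom-row=4; cleared 0 line(s) (total 0); column heights now [0 0 5 5 8], max=8
Drop 4: I rot2 at col 0 lands with bottom-row=5; cleared 1 line(s) (total 1); column heights now [0 0 5 5 7], max=7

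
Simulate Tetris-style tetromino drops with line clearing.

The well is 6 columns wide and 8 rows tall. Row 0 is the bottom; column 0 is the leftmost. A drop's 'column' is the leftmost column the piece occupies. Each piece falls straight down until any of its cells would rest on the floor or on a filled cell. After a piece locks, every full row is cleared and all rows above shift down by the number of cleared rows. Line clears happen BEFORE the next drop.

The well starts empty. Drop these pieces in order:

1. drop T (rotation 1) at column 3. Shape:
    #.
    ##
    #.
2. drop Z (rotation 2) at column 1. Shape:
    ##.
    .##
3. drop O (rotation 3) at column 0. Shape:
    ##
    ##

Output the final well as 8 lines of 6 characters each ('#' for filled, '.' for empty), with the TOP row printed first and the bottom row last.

Answer: ......
##....
##....
.##...
..##..
...#..
...##.
...#..

Derivation:
Drop 1: T rot1 at col 3 lands with bottom-row=0; cleared 0 line(s) (total 0); column heights now [0 0 0 3 2 0], max=3
Drop 2: Z rot2 at col 1 lands with bottom-row=3; cleared 0 line(s) (total 0); column heights now [0 5 5 4 2 0], max=5
Drop 3: O rot3 at col 0 lands with bottom-row=5; cleared 0 line(s) (total 0); column heights now [7 7 5 4 2 0], max=7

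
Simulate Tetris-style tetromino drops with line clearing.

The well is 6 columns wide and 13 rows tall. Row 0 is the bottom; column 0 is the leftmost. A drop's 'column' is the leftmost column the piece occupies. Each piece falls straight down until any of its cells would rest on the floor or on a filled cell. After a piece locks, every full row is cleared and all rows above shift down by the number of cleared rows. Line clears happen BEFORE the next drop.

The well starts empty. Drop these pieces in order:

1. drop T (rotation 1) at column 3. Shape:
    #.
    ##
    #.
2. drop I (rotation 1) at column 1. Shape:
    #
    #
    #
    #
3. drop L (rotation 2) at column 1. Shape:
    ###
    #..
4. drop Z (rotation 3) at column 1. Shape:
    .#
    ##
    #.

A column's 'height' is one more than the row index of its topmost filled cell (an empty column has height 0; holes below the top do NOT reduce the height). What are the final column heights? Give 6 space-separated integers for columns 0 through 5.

Drop 1: T rot1 at col 3 lands with bottom-row=0; cleared 0 line(s) (total 0); column heights now [0 0 0 3 2 0], max=3
Drop 2: I rot1 at col 1 lands with bottom-row=0; cleared 0 line(s) (total 0); column heights now [0 4 0 3 2 0], max=4
Drop 3: L rot2 at col 1 lands with bottom-row=4; cleared 0 line(s) (total 0); column heights now [0 6 6 6 2 0], max=6
Drop 4: Z rot3 at col 1 lands with bottom-row=6; cleared 0 line(s) (total 0); column heights now [0 8 9 6 2 0], max=9

Answer: 0 8 9 6 2 0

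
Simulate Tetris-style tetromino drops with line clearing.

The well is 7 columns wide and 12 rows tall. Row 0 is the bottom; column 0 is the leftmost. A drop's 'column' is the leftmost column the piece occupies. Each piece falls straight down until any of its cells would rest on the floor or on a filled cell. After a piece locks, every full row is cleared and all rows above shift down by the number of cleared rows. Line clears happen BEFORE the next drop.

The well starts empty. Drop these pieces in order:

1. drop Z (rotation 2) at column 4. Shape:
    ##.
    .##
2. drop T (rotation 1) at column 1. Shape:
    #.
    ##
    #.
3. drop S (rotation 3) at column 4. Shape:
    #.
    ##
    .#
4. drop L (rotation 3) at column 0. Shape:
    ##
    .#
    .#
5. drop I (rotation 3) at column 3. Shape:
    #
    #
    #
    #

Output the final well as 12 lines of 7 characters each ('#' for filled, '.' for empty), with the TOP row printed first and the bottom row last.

Answer: .......
.......
.......
.......
.......
.......
##.....
.#..#..
.#.###.
.#.#.#.
.#####.
.#.#.##

Derivation:
Drop 1: Z rot2 at col 4 lands with bottom-row=0; cleared 0 line(s) (total 0); column heights now [0 0 0 0 2 2 1], max=2
Drop 2: T rot1 at col 1 lands with bottom-row=0; cleared 0 line(s) (total 0); column heights now [0 3 2 0 2 2 1], max=3
Drop 3: S rot3 at col 4 lands with bottom-row=2; cleared 0 line(s) (total 0); column heights now [0 3 2 0 5 4 1], max=5
Drop 4: L rot3 at col 0 lands with bottom-row=3; cleared 0 line(s) (total 0); column heights now [6 6 2 0 5 4 1], max=6
Drop 5: I rot3 at col 3 lands with bottom-row=0; cleared 0 line(s) (total 0); column heights now [6 6 2 4 5 4 1], max=6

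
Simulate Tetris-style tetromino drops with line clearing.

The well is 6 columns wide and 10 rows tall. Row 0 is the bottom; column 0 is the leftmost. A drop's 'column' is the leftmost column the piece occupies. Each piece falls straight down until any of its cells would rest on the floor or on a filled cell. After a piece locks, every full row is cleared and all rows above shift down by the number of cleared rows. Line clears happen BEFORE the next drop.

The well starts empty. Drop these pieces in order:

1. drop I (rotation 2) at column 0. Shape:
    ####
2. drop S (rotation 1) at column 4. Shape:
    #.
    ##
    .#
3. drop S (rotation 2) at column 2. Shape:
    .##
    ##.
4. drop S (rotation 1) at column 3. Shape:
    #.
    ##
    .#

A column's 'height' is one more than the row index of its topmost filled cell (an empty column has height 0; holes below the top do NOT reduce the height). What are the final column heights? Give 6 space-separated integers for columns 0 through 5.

Answer: 1 1 3 7 6 2

Derivation:
Drop 1: I rot2 at col 0 lands with bottom-row=0; cleared 0 line(s) (total 0); column heights now [1 1 1 1 0 0], max=1
Drop 2: S rot1 at col 4 lands with bottom-row=0; cleared 0 line(s) (total 0); column heights now [1 1 1 1 3 2], max=3
Drop 3: S rot2 at col 2 lands with bottom-row=2; cleared 0 line(s) (total 0); column heights now [1 1 3 4 4 2], max=4
Drop 4: S rot1 at col 3 lands with bottom-row=4; cleared 0 line(s) (total 0); column heights now [1 1 3 7 6 2], max=7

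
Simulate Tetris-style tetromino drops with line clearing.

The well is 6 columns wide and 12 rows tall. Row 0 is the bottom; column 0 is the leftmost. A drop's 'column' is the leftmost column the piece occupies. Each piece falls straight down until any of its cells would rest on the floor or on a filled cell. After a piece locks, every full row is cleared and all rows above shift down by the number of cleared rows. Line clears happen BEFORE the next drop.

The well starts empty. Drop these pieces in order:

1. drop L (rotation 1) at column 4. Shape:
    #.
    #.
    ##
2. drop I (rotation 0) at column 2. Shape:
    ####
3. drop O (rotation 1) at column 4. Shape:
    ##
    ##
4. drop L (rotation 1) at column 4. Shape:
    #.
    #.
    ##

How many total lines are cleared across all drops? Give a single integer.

Answer: 0

Derivation:
Drop 1: L rot1 at col 4 lands with bottom-row=0; cleared 0 line(s) (total 0); column heights now [0 0 0 0 3 1], max=3
Drop 2: I rot0 at col 2 lands with bottom-row=3; cleared 0 line(s) (total 0); column heights now [0 0 4 4 4 4], max=4
Drop 3: O rot1 at col 4 lands with bottom-row=4; cleared 0 line(s) (total 0); column heights now [0 0 4 4 6 6], max=6
Drop 4: L rot1 at col 4 lands with bottom-row=6; cleared 0 line(s) (total 0); column heights now [0 0 4 4 9 7], max=9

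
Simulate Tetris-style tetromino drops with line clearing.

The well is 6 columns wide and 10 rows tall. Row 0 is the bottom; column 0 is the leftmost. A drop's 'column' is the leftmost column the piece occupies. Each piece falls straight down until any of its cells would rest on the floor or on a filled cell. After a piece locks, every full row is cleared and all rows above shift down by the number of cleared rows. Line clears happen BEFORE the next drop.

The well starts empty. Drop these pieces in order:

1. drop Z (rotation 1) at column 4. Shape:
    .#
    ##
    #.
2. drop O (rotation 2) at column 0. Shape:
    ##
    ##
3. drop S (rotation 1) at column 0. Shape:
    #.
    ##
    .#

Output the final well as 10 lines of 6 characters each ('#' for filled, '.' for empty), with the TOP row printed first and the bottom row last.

Drop 1: Z rot1 at col 4 lands with bottom-row=0; cleared 0 line(s) (total 0); column heights now [0 0 0 0 2 3], max=3
Drop 2: O rot2 at col 0 lands with bottom-row=0; cleared 0 line(s) (total 0); column heights now [2 2 0 0 2 3], max=3
Drop 3: S rot1 at col 0 lands with bottom-row=2; cleared 0 line(s) (total 0); column heights now [5 4 0 0 2 3], max=5

Answer: ......
......
......
......
......
#.....
##....
.#...#
##..##
##..#.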